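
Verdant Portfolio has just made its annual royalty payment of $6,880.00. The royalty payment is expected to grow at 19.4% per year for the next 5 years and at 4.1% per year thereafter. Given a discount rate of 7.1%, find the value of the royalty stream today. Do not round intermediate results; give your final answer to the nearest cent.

$459372.96

D_1 = 8214.72000
D_2 = 9808.37568
D_3 = 11711.20056
D_4 = 13983.17347
D_5 = 16695.90912
Terminal value at year 5: TV = D_5×(1+g_2)/(r−g_2) = 17380.44140/0.03 = 579348.04661
P_0 = D_1/(1+r)^1 + D_2/(1+r)^2 + D_3/(1+r)^3 + D_4/(1+r)^4 + D_5/(1+r)^5 + TV/(1+r)^5
    = 7670.14006 + 8551.02449 + 9533.07492 + 10627.90985 + 11848.48213 + 411142.33007 = 459372.96152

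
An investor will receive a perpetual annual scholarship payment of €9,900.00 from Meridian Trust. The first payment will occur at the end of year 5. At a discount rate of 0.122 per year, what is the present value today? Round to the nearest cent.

€51204.01

Value at end of year 4: C / r = €9,900.00 / 0.122 = €81,147.5410
Discount to today: PV = €81,147.5410 / (1 + 0.122)^4 = €81,147.5410 / 1.584789 = €51,204.01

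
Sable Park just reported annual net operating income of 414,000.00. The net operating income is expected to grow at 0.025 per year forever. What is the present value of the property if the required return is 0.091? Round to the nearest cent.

6429545.45

D₁ = D₀ × (1 + g) = 414,000.00 × 1.025 = 424,350.0000
Growing perpetuity: P = D₁ / (r − g) = 424,350.0000 / (0.091 − 0.025) = 6,429,545.45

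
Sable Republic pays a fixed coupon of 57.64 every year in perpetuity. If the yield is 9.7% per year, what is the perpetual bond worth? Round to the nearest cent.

Level perpetuity: PV = C / r = 57.64 / 0.097 = 594.23

594.23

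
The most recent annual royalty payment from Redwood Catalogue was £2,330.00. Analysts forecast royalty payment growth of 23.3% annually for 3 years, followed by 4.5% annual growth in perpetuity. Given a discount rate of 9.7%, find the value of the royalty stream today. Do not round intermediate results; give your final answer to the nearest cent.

£75358.07

D_1 = 2872.89000
D_2 = 3542.27337
D_3 = 4367.62307
Terminal value at year 3: TV = D_3×(1+g_2)/(r−g_2) = 4564.16610/0.052 = 87772.42506
P_0 = D_1/(1+r)^1 + D_2/(1+r)^2 + D_3/(1+r)^3 + TV/(1+r)^3
    = 2618.86053 + 2943.53239 + 3308.45528 + 66487.22620 = 75358.07440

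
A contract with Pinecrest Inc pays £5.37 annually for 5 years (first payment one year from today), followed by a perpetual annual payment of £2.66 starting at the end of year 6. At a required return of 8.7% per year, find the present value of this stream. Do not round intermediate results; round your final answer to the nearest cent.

PV of 5-year annuity: £5.37 × [1 − (1+0.087)^−5] / 0.087 = 21.05103
Perpetuity value at year 5: £2.66 / 0.087 = 30.57471
PV of perpetuity: 30.57471 / (1+0.087)^5 = 20.14720
Total PV = 21.05103 + 20.14720 = 41.19823

£41.20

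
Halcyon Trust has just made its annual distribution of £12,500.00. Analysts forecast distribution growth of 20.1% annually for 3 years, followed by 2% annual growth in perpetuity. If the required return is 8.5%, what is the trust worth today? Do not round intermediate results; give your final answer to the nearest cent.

D_1 = 15012.50000
D_2 = 18030.01250
D_3 = 21654.04501
Terminal value at year 3: TV = D_3×(1+g_2)/(r−g_2) = 22087.12591/0.065 = 339801.93712
P_0 = D_1/(1+r)^1 + D_2/(1+r)^2 + D_3/(1+r)^3 + TV/(1+r)^3
    = 13836.40553 + 15315.68944 + 16953.12720 + 266033.68843 = 312138.91061

£312138.91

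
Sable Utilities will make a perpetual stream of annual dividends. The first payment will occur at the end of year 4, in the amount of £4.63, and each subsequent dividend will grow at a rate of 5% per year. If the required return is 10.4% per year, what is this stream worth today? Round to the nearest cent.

£63.72

Value at end of year 3: C₁ / (r − g) = £4.63 / (0.104 − 0.05) = £85.7407
Discount to today: PV = £85.7407 / (1 + 0.104)^3 = £85.7407 / 1.345573 = £63.72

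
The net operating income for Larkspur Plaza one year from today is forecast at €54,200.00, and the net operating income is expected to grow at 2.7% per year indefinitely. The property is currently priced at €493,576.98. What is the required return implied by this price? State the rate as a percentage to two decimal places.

P = D₁/(r − g) ⇒ r = D₁/P + g = €54,200.0000/€493,576.98 + 0.027 = 0.109811 + 0.027 = 0.136811

13.68%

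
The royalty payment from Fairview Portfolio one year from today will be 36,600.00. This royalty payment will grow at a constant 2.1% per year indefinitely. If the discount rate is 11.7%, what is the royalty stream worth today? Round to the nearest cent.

Growing perpetuity: P = D₁ / (r − g) = 36,600.0000 / (0.117 − 0.021) = 381,250.00

381250.00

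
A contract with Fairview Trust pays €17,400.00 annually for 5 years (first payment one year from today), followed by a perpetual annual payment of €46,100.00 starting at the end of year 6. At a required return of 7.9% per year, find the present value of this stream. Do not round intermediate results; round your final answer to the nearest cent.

PV of 5-year annuity: €17,400.00 × [1 − (1+0.079)^−5] / 0.079 = 69656.64549
Perpetuity value at year 5: €46,100.00 / 0.079 = 583544.30380
PV of perpetuity: 583544.30380 / (1+0.079)^5 = 398994.22581
Total PV = 69656.64549 + 398994.22581 = 468650.87130

€468650.87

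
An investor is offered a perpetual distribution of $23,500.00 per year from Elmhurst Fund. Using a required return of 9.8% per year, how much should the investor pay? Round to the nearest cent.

$239795.92

Level perpetuity: PV = C / r = $23,500.00 / 0.098 = $239,795.92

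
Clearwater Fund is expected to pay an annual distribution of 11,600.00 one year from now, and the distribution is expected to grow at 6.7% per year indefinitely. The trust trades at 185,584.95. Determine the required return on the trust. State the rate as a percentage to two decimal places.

12.95%

P = D₁/(r − g) ⇒ r = D₁/P + g = 11,600.0000/185,584.95 + 0.067 = 0.062505 + 0.067 = 0.129505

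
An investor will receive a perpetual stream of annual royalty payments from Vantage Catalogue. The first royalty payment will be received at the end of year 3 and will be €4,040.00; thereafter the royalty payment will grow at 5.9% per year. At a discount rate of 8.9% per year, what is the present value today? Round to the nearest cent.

Value at end of year 2: C₁ / (r − g) = €4,040.00 / (0.089 − 0.059) = €134,666.6667
Discount to today: PV = €134,666.6667 / (1 + 0.089)^2 = €134,666.6667 / 1.185921 = €113,554.50

€113554.50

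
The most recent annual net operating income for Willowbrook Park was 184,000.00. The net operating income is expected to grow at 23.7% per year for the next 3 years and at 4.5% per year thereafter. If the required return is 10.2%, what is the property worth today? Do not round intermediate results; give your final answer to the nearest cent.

D_1 = 227608.00000
D_2 = 281551.09600
D_3 = 348278.70575
Terminal value at year 3: TV = D_3×(1+g_2)/(r−g_2) = 363951.24751/0.057 = 6385109.60545
P_0 = D_1/(1+r)^1 + D_2/(1+r)^2 + D_3/(1+r)^3 + TV/(1+r)^3
    = 206540.83485 + 231843.02423 + 260244.84662 + 4771155.52137 = 5469784.22707

5469784.23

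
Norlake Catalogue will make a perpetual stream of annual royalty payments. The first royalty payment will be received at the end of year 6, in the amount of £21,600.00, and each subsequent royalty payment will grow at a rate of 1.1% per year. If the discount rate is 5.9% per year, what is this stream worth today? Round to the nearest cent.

Value at end of year 5: C₁ / (r − g) = £21,600.00 / (0.059 − 0.011) = £450,000.0000
Discount to today: PV = £450,000.0000 / (1 + 0.059)^5 = £450,000.0000 / 1.331925 = £337,856.84

£337856.84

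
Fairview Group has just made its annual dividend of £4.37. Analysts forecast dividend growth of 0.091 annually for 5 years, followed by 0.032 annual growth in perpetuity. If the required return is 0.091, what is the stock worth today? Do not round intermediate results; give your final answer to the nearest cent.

D_1 = 4.76767
D_2 = 5.20153
D_3 = 5.67487
D_4 = 6.19128
D_5 = 6.75469
Terminal value at year 5: TV = D_5×(1+g_2)/(r−g_2) = 6.97084/0.059 = 118.14977
P_0 = D_1/(1+r)^1 + D_2/(1+r)^2 + D_3/(1+r)^3 + D_4/(1+r)^4 + D_5/(1+r)^5 + TV/(1+r)^5
    = 4.37000 + 4.37000 + 4.37000 + 4.37000 + 4.37000 + 76.43797 = 98.28797

£98.29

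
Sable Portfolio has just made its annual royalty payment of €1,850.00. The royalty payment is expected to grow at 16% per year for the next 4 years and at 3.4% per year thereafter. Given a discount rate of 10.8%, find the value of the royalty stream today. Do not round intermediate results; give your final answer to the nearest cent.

€39365.08

D_1 = 2146.00000
D_2 = 2489.36000
D_3 = 2887.65760
D_4 = 3349.68282
Terminal value at year 4: TV = D_4×(1+g_2)/(r−g_2) = 3463.57203/0.074 = 46805.02746
P_0 = D_1/(1+r)^1 + D_2/(1+r)^2 + D_3/(1+r)^3 + D_4/(1+r)^4 + TV/(1+r)^4
    = 1936.82310 + 2027.72094 + 2122.88474 + 2222.51471 + 31055.13795 = 39365.08144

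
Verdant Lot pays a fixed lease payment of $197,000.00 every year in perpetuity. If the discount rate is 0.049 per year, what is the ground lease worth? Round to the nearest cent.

$4020408.16

Level perpetuity: PV = C / r = $197,000.00 / 0.049 = $4,020,408.16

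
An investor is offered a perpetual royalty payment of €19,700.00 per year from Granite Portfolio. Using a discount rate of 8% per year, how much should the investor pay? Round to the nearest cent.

Level perpetuity: PV = C / r = €19,700.00 / 0.08 = €246,250.00

€246250.00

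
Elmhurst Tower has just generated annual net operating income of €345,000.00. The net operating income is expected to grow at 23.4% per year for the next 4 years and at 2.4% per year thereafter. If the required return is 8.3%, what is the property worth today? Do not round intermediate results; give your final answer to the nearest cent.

€12025749.77

D_1 = 425730.00000
D_2 = 525350.82000
D_3 = 648282.91188
D_4 = 799981.11326
Terminal value at year 4: TV = D_4×(1+g_2)/(r−g_2) = 819180.65998/0.059 = 13884417.96573
P_0 = D_1/(1+r)^1 + D_2/(1+r)^2 + D_3/(1+r)^3 + D_4/(1+r)^4 + TV/(1+r)^4
    = 393102.49307 + 447911.79728 + 510363.02663 + 581521.67578 + 10092850.77957 = 12025749.77233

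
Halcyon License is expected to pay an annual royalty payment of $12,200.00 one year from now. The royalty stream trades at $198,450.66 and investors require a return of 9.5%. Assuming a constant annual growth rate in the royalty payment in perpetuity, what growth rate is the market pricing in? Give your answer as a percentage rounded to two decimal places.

P = D₁/(r−g) ⇒ g = r − D₁/P = 0.095 − $12,200.00/$198,450.66 = 0.033524

3.35%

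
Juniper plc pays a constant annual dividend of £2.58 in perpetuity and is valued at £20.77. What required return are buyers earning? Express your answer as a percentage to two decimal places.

P = C/r ⇒ r = C/P = £2.58/£20.77 = 0.124218

12.42%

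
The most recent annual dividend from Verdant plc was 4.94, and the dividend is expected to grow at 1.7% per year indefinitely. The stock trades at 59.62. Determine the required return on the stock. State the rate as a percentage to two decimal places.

D₁ = 4.94 × 1.017 = 5.0240
P = D₁/(r − g) ⇒ r = D₁/P + g = 5.0240/59.62 + 0.017 = 0.084267 + 0.017 = 0.101267

10.13%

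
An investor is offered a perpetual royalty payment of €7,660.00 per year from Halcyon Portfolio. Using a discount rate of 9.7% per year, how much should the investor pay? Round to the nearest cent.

€78969.07

Level perpetuity: PV = C / r = €7,660.00 / 0.097 = €78,969.07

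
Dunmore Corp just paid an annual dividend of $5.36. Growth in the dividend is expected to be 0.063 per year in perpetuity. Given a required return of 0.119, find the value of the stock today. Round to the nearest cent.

D₁ = D₀ × (1 + g) = $5.36 × 1.063 = $5.6977
Growing perpetuity: P = D₁ / (r − g) = $5.6977 / (0.119 − 0.063) = $101.74

$101.74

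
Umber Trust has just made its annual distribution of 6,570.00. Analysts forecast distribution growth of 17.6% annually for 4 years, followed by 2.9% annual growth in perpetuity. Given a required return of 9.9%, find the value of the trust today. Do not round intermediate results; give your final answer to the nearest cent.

157842.67

D_1 = 7726.32000
D_2 = 9086.15232
D_3 = 10685.31513
D_4 = 12565.93059
Terminal value at year 4: TV = D_4×(1+g_2)/(r−g_2) = 12930.34258/0.07 = 184719.17969
P_0 = D_1/(1+r)^1 + D_2/(1+r)^2 + D_3/(1+r)^3 + D_4/(1+r)^4 + TV/(1+r)^4
    = 7030.31847 + 7522.88856 + 8049.96992 + 8613.98055 + 126625.51409 = 157842.67159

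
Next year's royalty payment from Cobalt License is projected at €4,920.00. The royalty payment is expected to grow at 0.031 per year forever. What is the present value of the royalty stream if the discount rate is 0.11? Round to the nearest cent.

€62278.48

Growing perpetuity: P = D₁ / (r − g) = €4,920.0000 / (0.11 − 0.031) = €62,278.48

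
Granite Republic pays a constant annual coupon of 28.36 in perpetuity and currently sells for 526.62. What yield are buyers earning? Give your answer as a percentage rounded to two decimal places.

P = C/r ⇒ r = C/P = 28.36/526.62 = 0.053853

5.39%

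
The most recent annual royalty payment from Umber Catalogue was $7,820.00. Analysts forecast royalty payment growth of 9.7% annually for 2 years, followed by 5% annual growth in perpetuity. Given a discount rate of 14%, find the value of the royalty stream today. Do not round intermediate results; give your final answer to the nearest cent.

D_1 = 8578.54000
D_2 = 9410.65838
Terminal value at year 2: TV = D_2×(1+g_2)/(r−g_2) = 9881.19130/0.09 = 109791.01443
P_0 = D_1/(1+r)^1 + D_2/(1+r)^2 + TV/(1+r)^2
    = 7525.03509 + 7241.19604 + 84480.62052 = 99246.85166

$99246.85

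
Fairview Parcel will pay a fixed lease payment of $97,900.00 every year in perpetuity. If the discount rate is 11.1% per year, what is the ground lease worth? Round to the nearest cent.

Level perpetuity: PV = C / r = $97,900.00 / 0.111 = $881,981.98

$881981.98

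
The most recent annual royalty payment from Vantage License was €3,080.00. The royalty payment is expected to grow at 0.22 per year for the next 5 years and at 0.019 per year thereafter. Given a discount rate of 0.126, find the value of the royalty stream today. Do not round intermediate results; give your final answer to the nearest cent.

D_1 = 3757.60000
D_2 = 4584.27200
D_3 = 5592.81184
D_4 = 6823.23044
D_5 = 8324.34114
Terminal value at year 5: TV = D_5×(1+g_2)/(r−g_2) = 8482.50362/0.107 = 79275.73481
P_0 = D_1/(1+r)^1 + D_2/(1+r)^2 + D_3/(1+r)^3 + D_4/(1+r)^4 + D_5/(1+r)^5 + TV/(1+r)^5
    = 3337.12256 + 3615.71005 + 3917.55441 + 4244.59714 + 4598.94184 + 43797.39939 = 63511.32539

€63511.33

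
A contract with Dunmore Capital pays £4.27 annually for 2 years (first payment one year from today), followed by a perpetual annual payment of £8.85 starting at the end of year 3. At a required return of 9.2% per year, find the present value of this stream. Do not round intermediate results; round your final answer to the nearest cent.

PV of 2-year annuity: £4.27 × [1 − (1+0.092)^−2] / 0.092 = 7.49108
Perpetuity value at year 2: £8.85 / 0.092 = 96.19565
PV of perpetuity: 96.19565 / (1+0.092)^2 = 80.66965
Total PV = 7.49108 + 80.66965 = 88.16073

£88.16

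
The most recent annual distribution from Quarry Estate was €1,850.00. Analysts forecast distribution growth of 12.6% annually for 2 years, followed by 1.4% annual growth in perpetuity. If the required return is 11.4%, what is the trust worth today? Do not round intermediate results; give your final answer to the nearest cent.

€22925.32

D_1 = 2083.10000
D_2 = 2345.57060
Terminal value at year 2: TV = D_2×(1+g_2)/(r−g_2) = 2378.40859/0.1 = 23784.08588
P_0 = D_1/(1+r)^1 + D_2/(1+r)^2 + TV/(1+r)^2
    = 1869.92819 + 1890.07104 + 19165.32034 = 22925.31957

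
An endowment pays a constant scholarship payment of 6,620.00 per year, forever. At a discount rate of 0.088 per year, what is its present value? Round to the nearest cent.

75227.27

Level perpetuity: PV = C / r = 6,620.00 / 0.088 = 75,227.27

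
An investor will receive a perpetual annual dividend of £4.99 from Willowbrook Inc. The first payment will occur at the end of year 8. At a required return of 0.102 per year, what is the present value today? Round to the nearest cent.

£24.79

Value at end of year 7: C / r = £4.99 / 0.102 = £48.9216
Discount to today: PV = £48.9216 / (1 + 0.102)^7 = £48.9216 / 1.973655 = £24.79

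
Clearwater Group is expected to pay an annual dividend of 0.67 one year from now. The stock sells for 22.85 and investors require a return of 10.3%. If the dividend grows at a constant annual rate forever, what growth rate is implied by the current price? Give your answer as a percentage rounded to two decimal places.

P = D₁/(r−g) ⇒ g = r − D₁/P = 0.103 − 0.67/22.85 = 0.073678

7.37%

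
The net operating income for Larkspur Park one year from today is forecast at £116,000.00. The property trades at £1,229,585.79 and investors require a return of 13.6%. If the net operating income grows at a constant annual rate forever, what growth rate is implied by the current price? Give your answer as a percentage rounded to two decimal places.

4.17%

P = D₁/(r−g) ⇒ g = r − D₁/P = 0.136 − £116,000.00/£1,229,585.79 = 0.041659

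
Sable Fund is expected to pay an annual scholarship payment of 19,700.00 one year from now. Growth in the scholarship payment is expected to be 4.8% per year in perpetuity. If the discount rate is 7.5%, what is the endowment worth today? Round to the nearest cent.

729629.63

Growing perpetuity: P = D₁ / (r − g) = 19,700.0000 / (0.075 − 0.048) = 729,629.63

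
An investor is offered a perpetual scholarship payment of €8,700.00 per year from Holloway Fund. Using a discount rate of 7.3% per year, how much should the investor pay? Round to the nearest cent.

€119178.08

Level perpetuity: PV = C / r = €8,700.00 / 0.073 = €119,178.08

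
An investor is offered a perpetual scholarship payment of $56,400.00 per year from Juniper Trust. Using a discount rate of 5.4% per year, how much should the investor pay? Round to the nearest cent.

$1044444.44

Level perpetuity: PV = C / r = $56,400.00 / 0.054 = $1,044,444.44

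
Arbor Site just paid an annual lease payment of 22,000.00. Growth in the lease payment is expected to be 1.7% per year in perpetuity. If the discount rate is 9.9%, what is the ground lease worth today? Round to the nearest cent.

272853.66

D₁ = D₀ × (1 + g) = 22,000.00 × 1.017 = 22,374.0000
Growing perpetuity: P = D₁ / (r − g) = 22,374.0000 / (0.099 − 0.017) = 272,853.66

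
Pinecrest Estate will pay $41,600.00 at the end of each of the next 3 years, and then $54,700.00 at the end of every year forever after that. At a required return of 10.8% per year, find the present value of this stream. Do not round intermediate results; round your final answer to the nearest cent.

PV of 3-year annuity: $41,600.00 × [1 − (1+0.108)^−3] / 0.108 = 102013.19445
Perpetuity value at year 3: $54,700.00 / 0.108 = 506481.48148
PV of perpetuity: 506481.48148 / (1+0.108)^3 = 372343.93974
Total PV = 102013.19445 + 372343.93974 = 474357.13419

$474357.13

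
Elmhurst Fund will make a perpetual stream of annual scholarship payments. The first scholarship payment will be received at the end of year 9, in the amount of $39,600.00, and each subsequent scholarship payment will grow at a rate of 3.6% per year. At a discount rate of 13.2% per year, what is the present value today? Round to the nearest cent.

$152986.30

Value at end of year 8: C₁ / (r − g) = $39,600.00 / (0.132 − 0.036) = $412,500.0000
Discount to today: PV = $412,500.0000 / (1 + 0.132)^8 = $412,500.0000 / 2.696320 = $152,986.30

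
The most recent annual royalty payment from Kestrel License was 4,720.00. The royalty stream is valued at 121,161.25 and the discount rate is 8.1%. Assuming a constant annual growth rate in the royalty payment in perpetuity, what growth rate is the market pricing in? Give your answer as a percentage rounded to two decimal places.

4.05%

P = D₀(1+g)/(r−g) ⇒ P(r−g) = D₀(1+g) ⇒ g(P+D₀) = P·r − D₀
g = (P·r − D₀)/(P + D₀) = (121,161.25×0.081 − 4,720.00) / (121,161.25 + 4,720.00) = 0.040467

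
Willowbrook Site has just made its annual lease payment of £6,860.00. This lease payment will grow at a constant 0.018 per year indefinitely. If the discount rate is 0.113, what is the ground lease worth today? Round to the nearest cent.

D₁ = D₀ × (1 + g) = £6,860.00 × 1.018 = £6,983.4800
Growing perpetuity: P = D₁ / (r − g) = £6,983.4800 / (0.113 − 0.018) = £73,510.32

£73510.32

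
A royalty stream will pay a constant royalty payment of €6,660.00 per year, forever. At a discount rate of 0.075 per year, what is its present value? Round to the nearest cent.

Level perpetuity: PV = C / r = €6,660.00 / 0.075 = €88,800.00

€88800.00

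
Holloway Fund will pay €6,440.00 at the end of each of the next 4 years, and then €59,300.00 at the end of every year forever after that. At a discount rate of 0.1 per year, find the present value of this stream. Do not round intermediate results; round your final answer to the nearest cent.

€425440.91

PV of 4-year annuity: €6,440.00 × [1 − (1+0.1)^−4] / 0.1 = 20413.93347
Perpetuity value at year 4: €59,300.00 / 0.1 = 593000.00000
PV of perpetuity: 593000.00000 / (1+0.1)^4 = 405026.97903
Total PV = 20413.93347 + 405026.97903 = 425440.91251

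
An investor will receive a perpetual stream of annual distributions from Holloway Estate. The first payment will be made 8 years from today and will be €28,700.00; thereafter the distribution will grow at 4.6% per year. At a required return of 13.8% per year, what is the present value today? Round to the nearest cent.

Value at end of year 7: C₁ / (r − g) = €28,700.00 / (0.138 − 0.046) = €311,956.5217
Discount to today: PV = €311,956.5217 / (1 + 0.138)^7 = €311,956.5217 / 2.471700 = €126,211.30

€126211.30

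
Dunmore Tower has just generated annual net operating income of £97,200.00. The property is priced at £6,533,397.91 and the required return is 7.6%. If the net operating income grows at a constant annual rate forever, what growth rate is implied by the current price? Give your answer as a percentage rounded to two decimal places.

6.02%

P = D₀(1+g)/(r−g) ⇒ P(r−g) = D₀(1+g) ⇒ g(P+D₀) = P·r − D₀
g = (P·r − D₀)/(P + D₀) = (£6,533,397.91×0.076 − £97,200.00) / (£6,533,397.91 + £97,200.00) = 0.060227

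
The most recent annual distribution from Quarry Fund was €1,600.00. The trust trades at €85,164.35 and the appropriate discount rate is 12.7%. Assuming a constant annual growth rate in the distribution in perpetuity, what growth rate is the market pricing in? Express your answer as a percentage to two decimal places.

10.62%

P = D₀(1+g)/(r−g) ⇒ P(r−g) = D₀(1+g) ⇒ g(P+D₀) = P·r − D₀
g = (P·r − D₀)/(P + D₀) = (€85,164.35×0.127 − €1,600.00) / (€85,164.35 + €1,600.00) = 0.106217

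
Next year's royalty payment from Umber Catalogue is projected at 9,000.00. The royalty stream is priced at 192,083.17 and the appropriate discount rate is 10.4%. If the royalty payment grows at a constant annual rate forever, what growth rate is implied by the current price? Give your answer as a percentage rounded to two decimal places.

P = D₁/(r−g) ⇒ g = r − D₁/P = 0.104 − 9,000.00/192,083.17 = 0.057145

5.71%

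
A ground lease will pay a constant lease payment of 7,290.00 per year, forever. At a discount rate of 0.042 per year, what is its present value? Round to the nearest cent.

Level perpetuity: PV = C / r = 7,290.00 / 0.042 = 173,571.43

173571.43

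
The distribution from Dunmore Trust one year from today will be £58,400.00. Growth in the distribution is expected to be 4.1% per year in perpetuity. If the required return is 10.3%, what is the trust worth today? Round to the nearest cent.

Growing perpetuity: P = D₁ / (r − g) = £58,400.0000 / (0.103 − 0.041) = £941,935.48

£941935.48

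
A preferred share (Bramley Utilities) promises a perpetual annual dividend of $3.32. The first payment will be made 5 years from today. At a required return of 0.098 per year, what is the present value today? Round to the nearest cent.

Value at end of year 4: C / r = $3.32 / 0.098 = $33.8776
Discount to today: PV = $33.8776 / (1 + 0.098)^4 = $33.8776 / 1.453481 = $23.31

$23.31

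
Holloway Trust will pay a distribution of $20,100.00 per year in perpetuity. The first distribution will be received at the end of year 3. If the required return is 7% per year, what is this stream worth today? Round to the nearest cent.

$250801.69

Value at end of year 2: C / r = $20,100.00 / 0.07 = $287,142.8571
Discount to today: PV = $287,142.8571 / (1 + 0.07)^2 = $287,142.8571 / 1.144900 = $250,801.69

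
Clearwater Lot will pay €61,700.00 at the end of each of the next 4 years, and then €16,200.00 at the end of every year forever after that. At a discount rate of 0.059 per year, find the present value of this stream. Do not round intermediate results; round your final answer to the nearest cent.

€432600.27

PV of 4-year annuity: €61,700.00 × [1 − (1+0.059)^−4] / 0.059 = 214287.48947
Perpetuity value at year 4: €16,200.00 / 0.059 = 274576.27119
PV of perpetuity: 274576.27119 / (1+0.059)^4 = 218312.78125
Total PV = 214287.48947 + 218312.78125 = 432600.27071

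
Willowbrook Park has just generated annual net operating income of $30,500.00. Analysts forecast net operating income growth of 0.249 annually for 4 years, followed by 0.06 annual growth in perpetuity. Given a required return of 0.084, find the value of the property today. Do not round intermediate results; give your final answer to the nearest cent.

D_1 = 38094.50000
D_2 = 47580.03050
D_3 = 59427.45809
D_4 = 74224.89516
Terminal value at year 4: TV = D_4×(1+g_2)/(r−g_2) = 78678.38887/0.024 = 3278266.20290
P_0 = D_1/(1+r)^1 + D_2/(1+r)^2 + D_3/(1+r)^3 + D_4/(1+r)^4 + TV/(1+r)^4
    = 35142.52768 + 40491.71316 + 46655.11968 + 53756.68311 + 2374253.50381 = 2550299.54743

$2550299.55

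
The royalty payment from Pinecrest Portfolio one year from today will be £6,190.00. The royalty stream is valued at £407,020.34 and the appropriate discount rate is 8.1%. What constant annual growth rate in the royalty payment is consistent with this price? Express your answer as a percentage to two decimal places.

P = D₁/(r−g) ⇒ g = r − D₁/P = 0.081 − £6,190.00/£407,020.34 = 0.065792

6.58%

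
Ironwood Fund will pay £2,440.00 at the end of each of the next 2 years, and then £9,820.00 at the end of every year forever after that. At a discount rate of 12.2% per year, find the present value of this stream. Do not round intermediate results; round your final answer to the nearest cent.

PV of 2-year annuity: £2,440.00 × [1 − (1+0.122)^−2] / 0.122 = 4112.91271
Perpetuity value at year 2: £9,820.00 / 0.122 = 80491.80328
PV of perpetuity: 80491.80328 / (1+0.122)^2 = 63939.01525
Total PV = 4112.91271 + 63939.01525 = 68051.92796

£68051.93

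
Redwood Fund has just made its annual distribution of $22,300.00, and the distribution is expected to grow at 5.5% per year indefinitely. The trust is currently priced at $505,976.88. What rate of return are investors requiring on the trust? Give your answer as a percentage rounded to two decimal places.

D₁ = $22,300.00 × 1.055 = $23,526.5000
P = D₁/(r − g) ⇒ r = D₁/P + g = $23,526.5000/$505,976.88 + 0.055 = 0.046497 + 0.055 = 0.101497

10.15%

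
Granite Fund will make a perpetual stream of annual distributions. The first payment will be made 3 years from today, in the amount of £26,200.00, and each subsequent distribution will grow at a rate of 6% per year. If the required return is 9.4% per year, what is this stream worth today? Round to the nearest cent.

Value at end of year 2: C₁ / (r − g) = £26,200.00 / (0.094 − 0.06) = £770,588.2353
Discount to today: PV = £770,588.2353 / (1 + 0.094)^2 = £770,588.2353 / 1.196836 = £643,854.49

£643854.49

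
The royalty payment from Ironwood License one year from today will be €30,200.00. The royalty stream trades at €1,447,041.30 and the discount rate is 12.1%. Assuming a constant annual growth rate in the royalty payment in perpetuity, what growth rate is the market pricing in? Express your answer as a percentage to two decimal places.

P = D₁/(r−g) ⇒ g = r − D₁/P = 0.121 − €30,200.00/€1,447,041.30 = 0.100130

10.01%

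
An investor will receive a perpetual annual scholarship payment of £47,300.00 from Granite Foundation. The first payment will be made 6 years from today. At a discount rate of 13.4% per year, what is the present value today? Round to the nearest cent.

Value at end of year 5: C / r = £47,300.00 / 0.134 = £352,985.0746
Discount to today: PV = £352,985.0746 / (1 + 0.134)^5 = £352,985.0746 / 1.875276 = £188,230.97

£188230.97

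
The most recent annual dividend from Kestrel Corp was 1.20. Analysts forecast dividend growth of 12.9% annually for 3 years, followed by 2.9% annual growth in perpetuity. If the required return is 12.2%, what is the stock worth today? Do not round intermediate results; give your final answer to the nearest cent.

17.17

D_1 = 1.35480
D_2 = 1.52957
D_3 = 1.72688
Terminal value at year 3: TV = D_3×(1+g_2)/(r−g_2) = 1.77696/0.093 = 19.10713
P_0 = D_1/(1+r)^1 + D_2/(1+r)^2 + D_3/(1+r)^3 + TV/(1+r)^3
    = 1.20749 + 1.21502 + 1.22260 + 13.52748 = 17.17259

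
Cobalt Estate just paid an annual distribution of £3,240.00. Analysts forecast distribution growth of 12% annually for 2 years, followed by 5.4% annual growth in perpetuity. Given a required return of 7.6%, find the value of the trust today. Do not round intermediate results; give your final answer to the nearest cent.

£175062.93

D_1 = 3628.80000
D_2 = 4064.25600
Terminal value at year 2: TV = D_2×(1+g_2)/(r−g_2) = 4283.72582/0.022 = 194714.81018
P_0 = D_1/(1+r)^1 + D_2/(1+r)^2 + TV/(1+r)^2
    = 3372.49071 + 3510.39925 + 168180.03671 = 175062.92666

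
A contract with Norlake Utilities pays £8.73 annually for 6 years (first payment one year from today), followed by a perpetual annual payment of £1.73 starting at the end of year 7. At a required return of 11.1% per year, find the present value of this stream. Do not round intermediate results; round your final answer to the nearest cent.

PV of 6-year annuity: £8.73 × [1 − (1+0.111)^−6] / 0.111 = 36.82645
Perpetuity value at year 6: £1.73 / 0.111 = 15.58559
PV of perpetuity: 15.58559 / (1+0.111)^6 = 8.28779
Total PV = 36.82645 + 8.28779 = 45.11424

£45.11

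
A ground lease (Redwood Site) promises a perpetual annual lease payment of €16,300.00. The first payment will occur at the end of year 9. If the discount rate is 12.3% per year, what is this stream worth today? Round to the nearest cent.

Value at end of year 8: C / r = €16,300.00 / 0.123 = €132,520.3252
Discount to today: PV = €132,520.3252 / (1 + 0.123)^8 = €132,520.3252 / 2.529520 = €52,389.52

€52389.52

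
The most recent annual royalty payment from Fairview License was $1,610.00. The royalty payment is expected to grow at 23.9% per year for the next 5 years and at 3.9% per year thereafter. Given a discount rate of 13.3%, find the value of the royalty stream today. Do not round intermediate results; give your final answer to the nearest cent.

D_1 = 1994.79000
D_2 = 2471.54481
D_3 = 3062.24402
D_4 = 3794.12034
D_5 = 4700.91510
Terminal value at year 5: TV = D_5×(1+g_2)/(r−g_2) = 4884.25079/0.094 = 51960.11479
P_0 = D_1/(1+r)^1 + D_2/(1+r)^2 + D_3/(1+r)^3 + D_4/(1+r)^4 + D_5/(1+r)^5 + TV/(1+r)^5
    = 1760.62665 + 1925.34548 + 2105.47489 + 2302.45665 + 2517.86742 + 27830.47076 = 38442.24185

$38442.24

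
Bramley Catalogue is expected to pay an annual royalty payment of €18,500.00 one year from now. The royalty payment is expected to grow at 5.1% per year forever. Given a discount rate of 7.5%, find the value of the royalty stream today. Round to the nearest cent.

Growing perpetuity: P = D₁ / (r − g) = €18,500.0000 / (0.075 − 0.051) = €770,833.33

€770833.33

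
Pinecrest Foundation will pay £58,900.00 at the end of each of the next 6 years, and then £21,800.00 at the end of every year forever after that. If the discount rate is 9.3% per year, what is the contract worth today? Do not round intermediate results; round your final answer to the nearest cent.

PV of 6-year annuity: £58,900.00 × [1 − (1+0.093)^−6] / 0.093 = 261873.91483
Perpetuity value at year 6: £21,800.00 / 0.093 = 234408.60215
PV of perpetuity: 234408.60215 / (1+0.093)^6 = 137484.13113
Total PV = 261873.91483 + 137484.13113 = 399358.04596

£399358.05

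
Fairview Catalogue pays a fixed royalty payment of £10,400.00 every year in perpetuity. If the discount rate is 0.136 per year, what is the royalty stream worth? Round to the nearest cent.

Level perpetuity: PV = C / r = £10,400.00 / 0.136 = £76,470.59

£76470.59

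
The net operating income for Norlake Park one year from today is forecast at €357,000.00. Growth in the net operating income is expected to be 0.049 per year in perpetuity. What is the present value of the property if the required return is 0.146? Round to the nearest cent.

Growing perpetuity: P = D₁ / (r − g) = €357,000.0000 / (0.146 − 0.049) = €3,680,412.37

€3680412.37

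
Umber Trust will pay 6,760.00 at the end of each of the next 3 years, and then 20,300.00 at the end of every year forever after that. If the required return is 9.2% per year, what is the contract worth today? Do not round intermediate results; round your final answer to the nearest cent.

186500.24

PV of 3-year annuity: 6,760.00 × [1 − (1+0.092)^−3] / 0.092 = 17050.74215
Perpetuity value at year 3: 20,300.00 / 0.092 = 220652.17391
PV of perpetuity: 220652.17391 / (1+0.092)^3 = 169449.50147
Total PV = 17050.74215 + 169449.50147 = 186500.24362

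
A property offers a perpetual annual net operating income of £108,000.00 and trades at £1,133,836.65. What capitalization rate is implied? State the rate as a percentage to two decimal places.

P = C/r ⇒ r = C/P = £108,000.00/£1,133,836.65 = 0.095252

9.53%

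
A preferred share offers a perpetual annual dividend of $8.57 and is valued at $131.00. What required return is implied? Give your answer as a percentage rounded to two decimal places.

6.54%

P = C/r ⇒ r = C/P = $8.57/$131.00 = 0.065420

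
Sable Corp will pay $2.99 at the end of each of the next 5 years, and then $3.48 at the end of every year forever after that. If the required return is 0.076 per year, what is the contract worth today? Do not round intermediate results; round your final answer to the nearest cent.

PV of 5-year annuity: $2.99 × [1 − (1+0.076)^−5] / 0.076 = 12.06513
Perpetuity value at year 5: $3.48 / 0.076 = 45.78947
PV of perpetuity: 45.78947 / (1+0.076)^5 = 31.74712
Total PV = 12.06513 + 31.74712 = 43.81225

$43.81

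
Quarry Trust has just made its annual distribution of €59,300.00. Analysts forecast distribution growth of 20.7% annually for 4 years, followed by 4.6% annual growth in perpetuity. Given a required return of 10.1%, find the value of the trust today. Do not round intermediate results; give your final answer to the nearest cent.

D_1 = 71575.10000
D_2 = 86391.14570
D_3 = 104274.11286
D_4 = 125858.85422
Terminal value at year 4: TV = D_4×(1+g_2)/(r−g_2) = 131648.36152/0.055 = 2393606.57302
P_0 = D_1/(1+r)^1 + D_2/(1+r)^2 + D_3/(1+r)^3 + D_4/(1+r)^4 + TV/(1+r)^4
    = 65009.17348 + 71268.00399 + 78129.41036 + 85651.40628 + 1628934.01754 = 1928992.01165

€1928992.01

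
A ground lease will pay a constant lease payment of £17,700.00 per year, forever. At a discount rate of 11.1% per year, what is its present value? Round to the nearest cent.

£159459.46

Level perpetuity: PV = C / r = £17,700.00 / 0.111 = £159,459.46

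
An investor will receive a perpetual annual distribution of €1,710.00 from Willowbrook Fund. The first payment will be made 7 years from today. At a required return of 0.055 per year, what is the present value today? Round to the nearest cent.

€22548.55

Value at end of year 6: C / r = €1,710.00 / 0.055 = €31,090.9091
Discount to today: PV = €31,090.9091 / (1 + 0.055)^6 = €31,090.9091 / 1.378843 = €22,548.55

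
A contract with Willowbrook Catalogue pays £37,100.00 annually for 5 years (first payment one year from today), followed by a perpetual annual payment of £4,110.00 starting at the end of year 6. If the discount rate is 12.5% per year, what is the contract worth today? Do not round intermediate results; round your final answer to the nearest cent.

PV of 5-year annuity: £37,100.00 × [1 − (1+0.125)^−5] / 0.125 = 132097.08547
Perpetuity value at year 5: £4,110.00 / 0.125 = 32880.00000
PV of perpetuity: 32880.00000 / (1+0.125)^5 = 18246.06412
Total PV = 132097.08547 + 18246.06412 = 150343.14959

£150343.15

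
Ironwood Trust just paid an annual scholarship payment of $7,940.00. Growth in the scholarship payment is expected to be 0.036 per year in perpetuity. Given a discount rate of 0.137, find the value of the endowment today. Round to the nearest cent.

D₁ = D₀ × (1 + g) = $7,940.00 × 1.036 = $8,225.8400
Growing perpetuity: P = D₁ / (r − g) = $8,225.8400 / (0.137 − 0.036) = $81,443.96

$81443.96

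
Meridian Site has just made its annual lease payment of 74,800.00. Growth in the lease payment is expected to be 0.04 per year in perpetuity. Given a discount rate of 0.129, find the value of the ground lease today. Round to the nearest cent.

874067.42

D₁ = D₀ × (1 + g) = 74,800.00 × 1.04 = 77,792.0000
Growing perpetuity: P = D₁ / (r − g) = 77,792.0000 / (0.129 − 0.04) = 874,067.42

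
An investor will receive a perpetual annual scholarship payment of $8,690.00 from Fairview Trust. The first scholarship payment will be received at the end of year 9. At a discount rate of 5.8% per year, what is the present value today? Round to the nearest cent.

Value at end of year 8: C / r = $8,690.00 / 0.058 = $149,827.5862
Discount to today: PV = $149,827.5862 / (1 + 0.058)^8 = $149,827.5862 / 1.569948 = $95,434.73

$95434.73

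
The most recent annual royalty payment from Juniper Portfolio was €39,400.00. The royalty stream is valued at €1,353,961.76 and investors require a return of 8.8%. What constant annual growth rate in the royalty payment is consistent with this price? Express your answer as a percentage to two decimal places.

P = D₀(1+g)/(r−g) ⇒ P(r−g) = D₀(1+g) ⇒ g(P+D₀) = P·r − D₀
g = (P·r − D₀)/(P + D₀) = (€1,353,961.76×0.088 − €39,400.00) / (€1,353,961.76 + €39,400.00) = 0.057235

5.72%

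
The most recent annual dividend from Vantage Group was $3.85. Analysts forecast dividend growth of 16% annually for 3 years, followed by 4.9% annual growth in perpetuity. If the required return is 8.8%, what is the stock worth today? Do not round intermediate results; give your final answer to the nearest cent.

D_1 = 4.46600
D_2 = 5.18056
D_3 = 6.00945
Terminal value at year 3: TV = D_3×(1+g_2)/(r−g_2) = 6.30391/0.039 = 161.63879
P_0 = D_1/(1+r)^1 + D_2/(1+r)^2 + D_3/(1+r)^3 + TV/(1+r)^3
    = 4.10478 + 4.37642 + 4.66604 + 125.50438 = 138.65162

$138.65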